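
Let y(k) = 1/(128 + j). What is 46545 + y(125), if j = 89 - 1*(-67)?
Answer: 13218781/284 ≈ 46545.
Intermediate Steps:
j = 156 (j = 89 + 67 = 156)
y(k) = 1/284 (y(k) = 1/(128 + 156) = 1/284)
46545 + y(125) = 46545 + 1/284 = 13218781/284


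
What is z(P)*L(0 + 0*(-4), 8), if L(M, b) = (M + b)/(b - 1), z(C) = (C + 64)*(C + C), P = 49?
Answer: 12656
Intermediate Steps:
z(C) = 2*C*(64 + C) (z(C) = (64 + C)*(2*C) = 2*C*(64 + C))
L(M, b) = (M + b)/(-1 + b)
z(P)*L(0 + 0*(-4), 8) = (2*49*(64 + 49))*(((0 + 0*(-4)) + 8)/(-1 + 8)) = (2*49*113)*(((0 + 0) + 8)/7) = 11074*((0 + 8)/7) = 11074*((⅐)*8) = 11074*(8/7) = 12656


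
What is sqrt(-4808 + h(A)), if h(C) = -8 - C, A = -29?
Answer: I*sqrt(4787) ≈ 69.188*I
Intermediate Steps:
sqrt(-4808 + h(A)) = sqrt(-4808 + (-8 - 1*(-29))) = sqrt(-4808 + (-8 + 29)) = sqrt(-4808 + 21) = sqrt(-4787) = I*sqrt(4787)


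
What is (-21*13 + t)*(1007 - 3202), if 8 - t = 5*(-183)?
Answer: -1426750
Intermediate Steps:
t = 923 (t = 8 - 5*(-183) = 8 - 1*(-915) = 8 + 915 = 923)
(-21*13 + t)*(1007 - 3202) = (-21*13 + 923)*(1007 - 3202) = (-273 + 923)*(-2195) = 650*(-2195) = -1426750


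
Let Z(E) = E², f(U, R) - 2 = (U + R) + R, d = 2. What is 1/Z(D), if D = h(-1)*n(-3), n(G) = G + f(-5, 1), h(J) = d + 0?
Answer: 1/64 ≈ 0.015625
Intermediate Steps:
f(U, R) = 2 + U + 2*R (f(U, R) = 2 + ((U + R) + R) = 2 + ((R + U) + R) = 2 + (U + 2*R) = 2 + U + 2*R)
h(J) = 2 (h(J) = 2 + 0 = 2)
n(G) = -1 + G (n(G) = G + (2 - 5 + 2*1) = G + (2 - 5 + 2) = G - 1 = -1 + G)
D = -8 (D = 2*(-1 - 3) = 2*(-4) = -8)
1/Z(D) = 1/((-8)²) = 1/64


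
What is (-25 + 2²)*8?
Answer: -168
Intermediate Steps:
(-25 + 2²)*8 = (-25 + 4)*8 = -21*8 = -168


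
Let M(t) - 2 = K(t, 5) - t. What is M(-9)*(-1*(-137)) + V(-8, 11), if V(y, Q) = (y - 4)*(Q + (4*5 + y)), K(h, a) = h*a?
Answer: -4934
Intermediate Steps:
K(h, a) = a*h
V(y, Q) = (-4 + y)*(20 + Q + y) (V(y, Q) = (-4 + y)*(Q + (20 + y)) = (-4 + y)*(20 + Q + y))
M(t) = 2 + 4*t (M(t) = 2 + (5*t - t) = 2 + 4*t)
M(-9)*(-1*(-137)) + V(-8, 11) = (2 + 4*(-9))*(-1*(-137)) + (-80 + (-8)**2 - 4*11 + 16*(-8) + 11*(-8)) = (2 - 36)*137 + (-80 + 64 - 44 - 128 - 88) = -34*137 - 276 = -4658 - 276 = -4934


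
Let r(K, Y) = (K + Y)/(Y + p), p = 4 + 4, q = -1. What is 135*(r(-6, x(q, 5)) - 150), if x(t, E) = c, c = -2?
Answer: -20430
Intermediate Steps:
p = 8
x(t, E) = -2
r(K, Y) = (K + Y)/(8 + Y) (r(K, Y) = (K + Y)/(Y + 8) = (K + Y)/(8 + Y))
135*(r(-6, x(q, 5)) - 150) = 135*((-6 - 2)/(8 - 2) - 150) = 135*(-8/6 - 150) = 135*((1/6)*(-8) - 150) = 135*(-4/3 - 150) = 135*(-454/3) = -20430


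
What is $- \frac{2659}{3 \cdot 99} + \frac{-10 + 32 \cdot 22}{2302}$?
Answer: $- \frac{2957450}{341847} \approx -8.6514$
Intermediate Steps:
$- \frac{2659}{3 \cdot 99} + \frac{-10 + 32 \cdot 22}{2302} = - \frac{2659}{297} + \left(-10 + 704\right) \frac{1}{2302} = \left(-2659\right) \frac{1}{297} + 694 \cdot \frac{1}{2302} = - \frac{2659}{297} + \frac{347}{1151} = - \frac{2957450}{341847}$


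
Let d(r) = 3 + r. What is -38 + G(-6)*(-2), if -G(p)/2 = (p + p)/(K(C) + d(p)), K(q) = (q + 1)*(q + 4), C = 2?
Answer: -206/5 ≈ -41.200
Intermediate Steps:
K(q) = (1 + q)*(4 + q)
G(p) = -4*p/(21 + p) (G(p) = -2*(p + p)/((4 + 2**2 + 5*2) + (3 + p)) = -2*2*p/((4 + 4 + 10) + (3 + p)) = -2*2*p/(18 + (3 + p)) = -2*2*p/(21 + p) = -4*p/(21 + p))
-38 + G(-6)*(-2) = -38 - 4*(-6)/(21 - 6)*(-2) = -38 - 4*(-6)/15*(-2) = -38 - 4*(-6)*1/15*(-2) = -38 + (8/5)*(-2) = -38 - 16/5 = -206/5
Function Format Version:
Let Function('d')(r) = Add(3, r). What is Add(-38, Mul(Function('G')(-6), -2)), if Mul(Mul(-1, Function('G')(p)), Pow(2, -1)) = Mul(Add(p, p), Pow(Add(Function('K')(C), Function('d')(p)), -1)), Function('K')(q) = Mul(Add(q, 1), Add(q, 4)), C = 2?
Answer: Rational(-206, 5) ≈ -41.200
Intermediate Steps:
Function('K')(q) = Mul(Add(1, q), Add(4, q))
Function('G')(p) = Mul(-4, p, Pow(Add(21, p), -1)) (Function('G')(p) = Mul(-2, Mul(Add(p, p), Pow(Add(Add(4, Pow(2, 2), Mul(5, 2)), Add(3, p)), -1))) = Mul(-2, Mul(Mul(2, p), Pow(Add(Add(4, 4, 10), Add(3, p)), -1))) = Mul(-2, Mul(Mul(2, p), Pow(Add(18, Add(3, p)), -1))) = Mul(-2, Mul(Mul(2, p), Pow(Add(21, p), -1))) = Mul(-2, Mul(2, p, Pow(Add(21, p), -1))) = Mul(-4, p, Pow(Add(21, p), -1)))
Add(-38, Mul(Function('G')(-6), -2)) = Add(-38, Mul(Mul(-4, -6, Pow(Add(21, -6), -1)), -2)) = Add(-38, Mul(Mul(-4, -6, Pow(15, -1)), -2)) = Add(-38, Mul(Mul(-4, -6, Rational(1, 15)), -2)) = Add(-38, Mul(Rational(8, 5), -2)) = Add(-38, Rational(-16, 5)) = Rational(-206, 5)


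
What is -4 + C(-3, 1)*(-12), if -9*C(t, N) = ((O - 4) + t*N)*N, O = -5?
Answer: -20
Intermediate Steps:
C(t, N) = -N*(-9 + N*t)/9 (C(t, N) = -((-5 - 4) + t*N)*N/9 = -(-9 + N*t)*N/9 = -N*(-9 + N*t)/9)
-4 + C(-3, 1)*(-12) = -4 + ((⅑)*1*(9 - 1*1*(-3)))*(-12) = -4 + ((⅑)*1*(9 + 3))*(-12) = -4 + ((⅑)*1*12)*(-12) = -4 + (4/3)*(-12) = -4 - 16 = -20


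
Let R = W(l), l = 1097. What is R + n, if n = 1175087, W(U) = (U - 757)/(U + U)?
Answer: 1289070609/1097 ≈ 1.1751e+6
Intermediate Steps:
W(U) = (-757 + U)/(2*U) (W(U) = (-757 + U)/((2*U)) = (-757 + U)*(1/(2*U)) = (-757 + U)/(2*U))
R = 170/1097 (R = (1/2)*(-757 + 1097)/1097 = (1/2)*(1/1097)*340 = 170/1097 ≈ 0.15497)
R + n = 170/1097 + 1175087 = 1289070609/1097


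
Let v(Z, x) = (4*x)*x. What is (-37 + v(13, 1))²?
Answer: 1089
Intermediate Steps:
v(Z, x) = 4*x²
(-37 + v(13, 1))² = (-37 + 4*1²)² = (-37 + 4*1)² = (-37 + 4)² = (-33)² = 1089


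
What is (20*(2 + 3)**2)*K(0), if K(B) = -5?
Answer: -2500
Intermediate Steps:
(20*(2 + 3)**2)*K(0) = (20*(2 + 3)**2)*(-5) = (20*5**2)*(-5) = (20*25)*(-5) = 500*(-5) = -2500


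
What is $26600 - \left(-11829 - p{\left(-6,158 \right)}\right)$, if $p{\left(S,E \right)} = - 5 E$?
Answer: $37639$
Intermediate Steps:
$26600 - \left(-11829 - p{\left(-6,158 \right)}\right) = 26600 - \left(-11829 - \left(-5\right) 158\right) = 26600 - \left(-11829 - -790\right) = 26600 - \left(-11829 + 790\right) = 26600 - -11039 = 26600 + 11039 = 37639$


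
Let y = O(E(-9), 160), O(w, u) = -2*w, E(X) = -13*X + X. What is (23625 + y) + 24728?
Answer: 48137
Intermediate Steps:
E(X) = -12*X
y = -216 (y = -(-24)*(-9) = -2*108 = -216)
(23625 + y) + 24728 = (23625 - 216) + 24728 = 23409 + 24728 = 48137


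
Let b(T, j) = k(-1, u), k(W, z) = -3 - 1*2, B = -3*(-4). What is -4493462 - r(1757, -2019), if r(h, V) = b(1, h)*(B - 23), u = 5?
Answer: -4493517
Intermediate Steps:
B = 12
k(W, z) = -5 (k(W, z) = -3 - 2 = -5)
b(T, j) = -5
r(h, V) = 55 (r(h, V) = -5*(12 - 23) = -5*(-11) = 55)
-4493462 - r(1757, -2019) = -4493462 - 1*55 = -4493462 - 55 = -4493517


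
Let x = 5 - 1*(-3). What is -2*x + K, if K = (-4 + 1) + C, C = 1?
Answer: -18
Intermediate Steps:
x = 8 (x = 5 + 3 = 8)
K = -2 (K = (-4 + 1) + 1 = -3 + 1 = -2)
-2*x + K = -2*8 - 2 = -16 - 2 = -18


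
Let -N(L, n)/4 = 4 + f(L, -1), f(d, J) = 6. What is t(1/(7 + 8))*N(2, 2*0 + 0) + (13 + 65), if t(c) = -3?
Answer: 198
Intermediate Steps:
N(L, n) = -40 (N(L, n) = -4*(4 + 6) = -4*10 = -40)
t(1/(7 + 8))*N(2, 2*0 + 0) + (13 + 65) = -3*(-40) + (13 + 65) = 120 + 78 = 198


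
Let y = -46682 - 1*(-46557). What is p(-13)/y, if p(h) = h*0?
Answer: 0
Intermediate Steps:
y = -125 (y = -46682 + 46557 = -125)
p(h) = 0
p(-13)/y = 0/(-125) = 0*(-1/125) = 0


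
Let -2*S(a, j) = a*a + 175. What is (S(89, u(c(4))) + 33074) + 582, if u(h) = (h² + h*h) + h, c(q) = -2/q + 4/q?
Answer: 29608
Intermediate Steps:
c(q) = 2/q
u(h) = h + 2*h² (u(h) = (h² + h²) + h = 2*h² + h = h + 2*h²)
S(a, j) = -175/2 - a²/2 (S(a, j) = -(a*a + 175)/2 = -(a² + 175)/2 = -(175 + a²)/2 = -175/2 - a²/2)
(S(89, u(c(4))) + 33074) + 582 = ((-175/2 - ½*89²) + 33074) + 582 = ((-175/2 - ½*7921) + 33074) + 582 = ((-175/2 - 7921/2) + 33074) + 582 = (-4048 + 33074) + 582 = 29026 + 582 = 29608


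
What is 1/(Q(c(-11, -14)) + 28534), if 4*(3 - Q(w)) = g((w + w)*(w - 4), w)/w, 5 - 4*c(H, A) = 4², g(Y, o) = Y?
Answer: 8/228323 ≈ 3.5038e-5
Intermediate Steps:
c(H, A) = -11/4 (c(H, A) = 5/4 - ¼*4² = 5/4 - ¼*16 = 5/4 - 4 = -11/4)
Q(w) = 5 - w/2 (Q(w) = 3 - (w + w)*(w - 4)/(4*w) = 3 - (2*w)*(-4 + w)/(4*w) = 3 - 2*w*(-4 + w)/(4*w) = 3 - (-8 + 2*w)/4 = 3 + (2 - w/2) = 5 - w/2)
1/(Q(c(-11, -14)) + 28534) = 1/((5 - ½*(-11/4)) + 28534) = 1/((5 + 11/8) + 28534) = 1/(51/8 + 28534) = 1/(228323/8) = 8/228323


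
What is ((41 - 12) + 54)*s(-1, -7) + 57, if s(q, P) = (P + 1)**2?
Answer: 3045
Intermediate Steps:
s(q, P) = (1 + P)**2
((41 - 12) + 54)*s(-1, -7) + 57 = ((41 - 12) + 54)*(1 - 7)**2 + 57 = (29 + 54)*(-6)**2 + 57 = 83*36 + 57 = 2988 + 57 = 3045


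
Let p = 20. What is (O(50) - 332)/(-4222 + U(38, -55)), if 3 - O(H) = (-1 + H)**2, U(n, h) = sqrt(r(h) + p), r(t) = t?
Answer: 3842020/5941773 + 910*I*sqrt(35)/5941773 ≈ 0.64661 + 0.00090607*I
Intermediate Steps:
U(n, h) = sqrt(20 + h) (U(n, h) = sqrt(h + 20) = sqrt(20 + h))
O(H) = 3 - (-1 + H)**2
(O(50) - 332)/(-4222 + U(38, -55)) = ((3 - (-1 + 50)**2) - 332)/(-4222 + sqrt(20 - 55)) = ((3 - 1*49**2) - 332)/(-4222 + sqrt(-35)) = ((3 - 1*2401) - 332)/(-4222 + I*sqrt(35)) = ((3 - 2401) - 332)/(-4222 + I*sqrt(35)) = (-2398 - 332)/(-4222 + I*sqrt(35)) = -2730/(-4222 + I*sqrt(35))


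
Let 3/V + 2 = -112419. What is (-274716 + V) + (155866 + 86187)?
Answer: -3672007126/112421 ≈ -32663.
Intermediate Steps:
V = -3/112421 (V = 3/(-2 - 112419) = 3/(-112421) = 3*(-1/112421) = -3/112421 ≈ -2.6685e-5)
(-274716 + V) + (155866 + 86187) = (-274716 - 3/112421) + (155866 + 86187) = -30883847439/112421 + 242053 = -3672007126/112421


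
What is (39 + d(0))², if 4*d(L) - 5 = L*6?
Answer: 25921/16 ≈ 1620.1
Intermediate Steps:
d(L) = 5/4 + 3*L/2 (d(L) = 5/4 + (L*6)/4 = 5/4 + (6*L)/4 = 5/4 + 3*L/2)
(39 + d(0))² = (39 + (5/4 + (3/2)*0))² = (39 + (5/4 + 0))² = (39 + 5/4)² = (161/4)² = 25921/16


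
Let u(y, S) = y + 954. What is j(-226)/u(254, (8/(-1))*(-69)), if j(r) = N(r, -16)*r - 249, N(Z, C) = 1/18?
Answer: -1177/5436 ≈ -0.21652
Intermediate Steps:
N(Z, C) = 1/18
u(y, S) = 954 + y
j(r) = -249 + r/18 (j(r) = r/18 - 249 = -249 + r/18)
j(-226)/u(254, (8/(-1))*(-69)) = (-249 + (1/18)*(-226))/(954 + 254) = (-249 - 113/9)/1208 = -2354/9*1/1208 = -1177/5436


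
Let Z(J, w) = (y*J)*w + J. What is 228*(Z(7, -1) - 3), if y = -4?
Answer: 7296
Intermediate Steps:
Z(J, w) = J - 4*J*w (Z(J, w) = (-4*J)*w + J = -4*J*w + J = J - 4*J*w)
228*(Z(7, -1) - 3) = 228*(7*(1 - 4*(-1)) - 3) = 228*(7*(1 + 4) - 3) = 228*(7*5 - 3) = 228*(35 - 3) = 228*32 = 7296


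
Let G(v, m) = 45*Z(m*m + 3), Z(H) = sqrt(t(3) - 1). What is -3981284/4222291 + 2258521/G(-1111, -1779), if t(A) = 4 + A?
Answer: -3981284/4222291 + 2258521*sqrt(6)/270 ≈ 20489.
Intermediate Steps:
Z(H) = sqrt(6) (Z(H) = sqrt((4 + 3) - 1) = sqrt(7 - 1) = sqrt(6))
G(v, m) = 45*sqrt(6)
-3981284/4222291 + 2258521/G(-1111, -1779) = -3981284/4222291 + 2258521/((45*sqrt(6))) = -3981284*1/4222291 + 2258521*(sqrt(6)/270) = -3981284/4222291 + 2258521*sqrt(6)/270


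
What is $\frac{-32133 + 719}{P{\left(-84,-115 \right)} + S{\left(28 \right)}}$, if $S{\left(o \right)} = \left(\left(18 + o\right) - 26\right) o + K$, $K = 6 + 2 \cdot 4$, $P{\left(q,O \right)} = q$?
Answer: $- \frac{15707}{245} \approx -64.11$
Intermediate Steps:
$K = 14$ ($K = 6 + 8 = 14$)
$S{\left(o \right)} = 14 + o \left(-8 + o\right)$ ($S{\left(o \right)} = \left(\left(18 + o\right) - 26\right) o + 14 = \left(-8 + o\right) o + 14 = o \left(-8 + o\right) + 14 = 14 + o \left(-8 + o\right)$)
$\frac{-32133 + 719}{P{\left(-84,-115 \right)} + S{\left(28 \right)}} = \frac{-32133 + 719}{-84 + \left(14 + 28^{2} - 224\right)} = - \frac{31414}{-84 + \left(14 + 784 - 224\right)} = - \frac{31414}{-84 + 574} = - \frac{31414}{490} = \left(-31414\right) \frac{1}{490} = - \frac{15707}{245}$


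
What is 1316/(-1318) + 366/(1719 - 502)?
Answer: -559592/802003 ≈ -0.69774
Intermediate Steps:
1316/(-1318) + 366/(1719 - 502) = 1316*(-1/1318) + 366/1217 = -658/659 + 366*(1/1217) = -658/659 + 366/1217 = -559592/802003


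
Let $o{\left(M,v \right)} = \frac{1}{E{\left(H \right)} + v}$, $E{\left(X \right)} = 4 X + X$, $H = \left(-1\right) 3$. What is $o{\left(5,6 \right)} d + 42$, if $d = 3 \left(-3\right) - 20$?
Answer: $\frac{407}{9} \approx 45.222$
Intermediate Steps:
$H = -3$
$d = -29$ ($d = -9 - 20 = -29$)
$E{\left(X \right)} = 5 X$
$o{\left(M,v \right)} = \frac{1}{-15 + v}$ ($o{\left(M,v \right)} = \frac{1}{5 \left(-3\right) + v} = \frac{1}{-15 + v}$)
$o{\left(5,6 \right)} d + 42 = \frac{1}{-15 + 6} \left(-29\right) + 42 = \frac{1}{-9} \left(-29\right) + 42 = \left(- \frac{1}{9}\right) \left(-29\right) + 42 = \frac{29}{9} + 42 = \frac{407}{9}$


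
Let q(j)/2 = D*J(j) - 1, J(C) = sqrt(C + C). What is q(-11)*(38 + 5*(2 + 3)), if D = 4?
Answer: -126 + 504*I*sqrt(22) ≈ -126.0 + 2364.0*I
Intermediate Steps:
J(C) = sqrt(2)*sqrt(C) (J(C) = sqrt(2*C) = sqrt(2)*sqrt(C))
q(j) = -2 + 8*sqrt(2)*sqrt(j) (q(j) = 2*(4*(sqrt(2)*sqrt(j)) - 1) = 2*(4*sqrt(2)*sqrt(j) - 1) = 2*(-1 + 4*sqrt(2)*sqrt(j)) = -2 + 8*sqrt(2)*sqrt(j))
q(-11)*(38 + 5*(2 + 3)) = (-2 + 8*sqrt(2)*sqrt(-11))*(38 + 5*(2 + 3)) = (-2 + 8*sqrt(2)*(I*sqrt(11)))*(38 + 5*5) = (-2 + 8*I*sqrt(22))*(38 + 25) = (-2 + 8*I*sqrt(22))*63 = -126 + 504*I*sqrt(22)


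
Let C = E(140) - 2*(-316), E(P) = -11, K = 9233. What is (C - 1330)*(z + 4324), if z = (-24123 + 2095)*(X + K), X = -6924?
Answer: 36058554552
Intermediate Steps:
C = 621 (C = -11 - 2*(-316) = -11 + 632 = 621)
z = -50862652 (z = (-24123 + 2095)*(-6924 + 9233) = -22028*2309 = -50862652)
(C - 1330)*(z + 4324) = (621 - 1330)*(-50862652 + 4324) = -709*(-50858328) = 36058554552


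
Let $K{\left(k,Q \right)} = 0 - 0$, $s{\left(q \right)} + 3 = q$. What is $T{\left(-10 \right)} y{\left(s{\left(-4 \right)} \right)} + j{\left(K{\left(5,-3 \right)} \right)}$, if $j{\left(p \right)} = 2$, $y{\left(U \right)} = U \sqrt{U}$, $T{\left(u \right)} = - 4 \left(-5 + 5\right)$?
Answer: $2$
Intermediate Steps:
$T{\left(u \right)} = 0$ ($T{\left(u \right)} = \left(-4\right) 0 = 0$)
$s{\left(q \right)} = -3 + q$
$y{\left(U \right)} = U^{\frac{3}{2}}$
$K{\left(k,Q \right)} = 0$ ($K{\left(k,Q \right)} = 0 + 0 = 0$)
$T{\left(-10 \right)} y{\left(s{\left(-4 \right)} \right)} + j{\left(K{\left(5,-3 \right)} \right)} = 0 \left(-3 - 4\right)^{\frac{3}{2}} + 2 = 0 \left(-7\right)^{\frac{3}{2}} + 2 = 0 \left(- 7 i \sqrt{7}\right) + 2 = 0 + 2 = 2$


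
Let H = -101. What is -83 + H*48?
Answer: -4931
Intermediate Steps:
-83 + H*48 = -83 - 101*48 = -83 - 4848 = -4931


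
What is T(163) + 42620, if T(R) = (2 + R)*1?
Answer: 42785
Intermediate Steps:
T(R) = 2 + R
T(163) + 42620 = (2 + 163) + 42620 = 165 + 42620 = 42785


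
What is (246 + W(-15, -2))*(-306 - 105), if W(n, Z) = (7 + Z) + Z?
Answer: -102339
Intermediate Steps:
W(n, Z) = 7 + 2*Z
(246 + W(-15, -2))*(-306 - 105) = (246 + (7 + 2*(-2)))*(-306 - 105) = (246 + (7 - 4))*(-411) = (246 + 3)*(-411) = 249*(-411) = -102339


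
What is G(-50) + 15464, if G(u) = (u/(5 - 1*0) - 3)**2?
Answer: 15633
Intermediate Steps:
G(u) = (-3 + u/5)**2 (G(u) = (u/(5 + 0) - 3)**2 = (u/5 - 3)**2 = (-3 + u/5)**2)
G(-50) + 15464 = (-15 - 50)**2/25 + 15464 = (1/25)*(-65)**2 + 15464 = (1/25)*4225 + 15464 = 169 + 15464 = 15633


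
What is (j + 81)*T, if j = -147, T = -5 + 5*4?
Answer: -990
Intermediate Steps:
T = 15 (T = -5 + 20 = 15)
(j + 81)*T = (-147 + 81)*15 = -66*15 = -990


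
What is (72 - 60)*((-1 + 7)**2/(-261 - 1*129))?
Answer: -72/65 ≈ -1.1077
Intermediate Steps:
(72 - 60)*((-1 + 7)**2/(-261 - 1*129)) = 12*(6**2/(-261 - 129)) = 12*(36/(-390)) = 12*(36*(-1/390)) = 12*(-6/65) = -72/65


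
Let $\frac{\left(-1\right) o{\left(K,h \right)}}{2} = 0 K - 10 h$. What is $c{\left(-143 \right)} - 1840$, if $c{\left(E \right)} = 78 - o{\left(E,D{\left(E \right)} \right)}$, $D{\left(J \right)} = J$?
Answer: $1098$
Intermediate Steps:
$o{\left(K,h \right)} = 20 h$ ($o{\left(K,h \right)} = - 2 \left(0 K - 10 h\right) = - 2 \left(0 - 10 h\right) = - 2 \left(- 10 h\right) = 20 h$)
$c{\left(E \right)} = 78 - 20 E$
$c{\left(-143 \right)} - 1840 = \left(78 - -2860\right) - 1840 = \left(78 + 2860\right) - 1840 = 2938 - 1840 = 1098$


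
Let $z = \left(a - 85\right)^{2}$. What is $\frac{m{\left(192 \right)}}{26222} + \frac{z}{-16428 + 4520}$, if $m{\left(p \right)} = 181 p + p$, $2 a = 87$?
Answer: $\frac{105986375}{89214736} \approx 1.188$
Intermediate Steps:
$a = \frac{87}{2}$ ($a = \frac{1}{2} \cdot 87 = \frac{87}{2} \approx 43.5$)
$z = \frac{6889}{4}$ ($z = \left(\frac{87}{2} - 85\right)^{2} = \left(- \frac{83}{2}\right)^{2} = \frac{6889}{4} \approx 1722.3$)
$m{\left(p \right)} = 182 p$
$\frac{m{\left(192 \right)}}{26222} + \frac{z}{-16428 + 4520} = \frac{182 \cdot 192}{26222} + \frac{6889}{4 \left(-16428 + 4520\right)} = 34944 \cdot \frac{1}{26222} + \frac{6889}{4 \left(-11908\right)} = \frac{2496}{1873} + \frac{6889}{4} \left(- \frac{1}{11908}\right) = \frac{2496}{1873} - \frac{6889}{47632} = \frac{105986375}{89214736}$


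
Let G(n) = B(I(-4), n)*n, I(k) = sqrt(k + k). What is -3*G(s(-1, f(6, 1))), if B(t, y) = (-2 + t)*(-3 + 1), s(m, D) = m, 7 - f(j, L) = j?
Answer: 12 - 12*I*sqrt(2) ≈ 12.0 - 16.971*I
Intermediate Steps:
I(k) = sqrt(2)*sqrt(k) (I(k) = sqrt(2*k) = sqrt(2)*sqrt(k))
f(j, L) = 7 - j
B(t, y) = 4 - 2*t (B(t, y) = (-2 + t)*(-2) = 4 - 2*t)
G(n) = n*(4 - 4*I*sqrt(2)) (G(n) = (4 - 2*sqrt(2)*sqrt(-4))*n = (4 - 2*sqrt(2)*2*I)*n = (4 - 4*I*sqrt(2))*n = n*(4 - 4*I*sqrt(2)))
-3*G(s(-1, f(6, 1))) = -12*(-1)*(1 - I*sqrt(2)) = -3*(-4 + 4*I*sqrt(2)) = 12 - 12*I*sqrt(2)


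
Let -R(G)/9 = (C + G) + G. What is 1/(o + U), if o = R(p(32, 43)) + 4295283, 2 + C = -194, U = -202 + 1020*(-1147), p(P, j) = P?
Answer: 1/3126329 ≈ 3.1986e-7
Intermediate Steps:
U = -1170142 (U = -202 - 1169940 = -1170142)
C = -196 (C = -2 - 194 = -196)
R(G) = 1764 - 18*G (R(G) = -9*((-196 + G) + G) = -9*(-196 + 2*G) = 1764 - 18*G)
o = 4296471 (o = (1764 - 18*32) + 4295283 = (1764 - 576) + 4295283 = 1188 + 4295283 = 4296471)
1/(o + U) = 1/(4296471 - 1170142) = 1/3126329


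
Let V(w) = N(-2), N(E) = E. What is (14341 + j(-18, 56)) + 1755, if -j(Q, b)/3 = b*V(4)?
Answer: 16432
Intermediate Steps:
V(w) = -2
j(Q, b) = 6*b (j(Q, b) = -3*b*(-2) = -(-6)*b = 6*b)
(14341 + j(-18, 56)) + 1755 = (14341 + 6*56) + 1755 = (14341 + 336) + 1755 = 14677 + 1755 = 16432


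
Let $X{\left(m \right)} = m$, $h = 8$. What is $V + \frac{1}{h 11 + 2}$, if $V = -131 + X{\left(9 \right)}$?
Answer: $- \frac{10979}{90} \approx -121.99$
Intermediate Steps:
$V = -122$ ($V = -131 + 9 = -122$)
$V + \frac{1}{h 11 + 2} = -122 + \frac{1}{8 \cdot 11 + 2} = -122 + \frac{1}{88 + 2} = -122 + \frac{1}{90} = - \frac{10979}{90}$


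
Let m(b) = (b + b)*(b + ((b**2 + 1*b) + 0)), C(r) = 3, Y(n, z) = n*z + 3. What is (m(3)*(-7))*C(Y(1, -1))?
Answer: -1890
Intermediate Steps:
Y(n, z) = 3 + n*z
m(b) = 2*b*(b**2 + 2*b) (m(b) = (2*b)*(b + ((b**2 + b) + 0)) = (2*b)*(b + ((b + b**2) + 0)) = (2*b)*(b + (b + b**2)) = (2*b)*(b**2 + 2*b) = 2*b*(b**2 + 2*b))
(m(3)*(-7))*C(Y(1, -1)) = ((2*3**2*(2 + 3))*(-7))*3 = ((2*9*5)*(-7))*3 = (90*(-7))*3 = -630*3 = -1890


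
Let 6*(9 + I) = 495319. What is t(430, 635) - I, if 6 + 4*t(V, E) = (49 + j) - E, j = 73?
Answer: -992087/12 ≈ -82674.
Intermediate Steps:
I = 495265/6 (I = -9 + (1/6)*495319 = -9 + 495319/6 = 495265/6 ≈ 82544.)
t(V, E) = 29 - E/4 (t(V, E) = -3/2 + ((49 + 73) - E)/4 = -3/2 + (122 - E)/4 = -3/2 + (61/2 - E/4) = 29 - E/4)
t(430, 635) - I = (29 - 1/4*635) - 1*495265/6 = (29 - 635/4) - 495265/6 = -519/4 - 495265/6 = -992087/12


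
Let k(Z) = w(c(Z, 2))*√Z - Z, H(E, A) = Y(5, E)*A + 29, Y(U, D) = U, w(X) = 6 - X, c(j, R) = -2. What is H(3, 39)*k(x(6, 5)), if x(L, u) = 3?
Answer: -672 + 1792*√3 ≈ 2431.8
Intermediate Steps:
H(E, A) = 29 + 5*A (H(E, A) = 5*A + 29 = 29 + 5*A)
k(Z) = -Z + 8*√Z (k(Z) = (6 - 1*(-2))*√Z - Z = (6 + 2)*√Z - Z = 8*√Z - Z = -Z + 8*√Z)
H(3, 39)*k(x(6, 5)) = (29 + 5*39)*(-1*3 + 8*√3) = (29 + 195)*(-3 + 8*√3) = 224*(-3 + 8*√3) = -672 + 1792*√3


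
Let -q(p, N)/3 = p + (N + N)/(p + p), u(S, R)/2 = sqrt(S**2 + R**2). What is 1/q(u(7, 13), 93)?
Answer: -2*sqrt(218)/2895 ≈ -0.010200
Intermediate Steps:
u(S, R) = 2*sqrt(R**2 + S**2) (u(S, R) = 2*sqrt(S**2 + R**2) = 2*sqrt(R**2 + S**2))
q(p, N) = -3*p - 3*N/p (q(p, N) = -3*(p + (N + N)/(p + p)) = -3*(p + (2*N)/((2*p))) = -3*(p + (2*N)*(1/(2*p))) = -3*(p + N/p) = -3*p - 3*N/p)
1/q(u(7, 13), 93) = 1/(-6*sqrt(13**2 + 7**2) - 3*93/2*sqrt(13**2 + 7**2)) = 1/(-6*sqrt(169 + 49) - 3*93/2*sqrt(169 + 49)) = 1/(-6*sqrt(218) - 3*93/2*sqrt(218)) = 1/(-6*sqrt(218) - 3*93*sqrt(218)/436) = 1/(-6*sqrt(218) - 279*sqrt(218)/436) = 1/(-2895*sqrt(218)/436) = -2*sqrt(218)/2895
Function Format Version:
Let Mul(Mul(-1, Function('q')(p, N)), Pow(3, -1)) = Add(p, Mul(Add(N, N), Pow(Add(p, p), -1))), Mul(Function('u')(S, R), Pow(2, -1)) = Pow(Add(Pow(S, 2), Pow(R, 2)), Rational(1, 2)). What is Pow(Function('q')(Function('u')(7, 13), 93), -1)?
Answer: Mul(Rational(-2, 2895), Pow(218, Rational(1, 2))) ≈ -0.010200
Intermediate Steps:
Function('u')(S, R) = Mul(2, Pow(Add(Pow(R, 2), Pow(S, 2)), Rational(1, 2))) (Function('u')(S, R) = Mul(2, Pow(Add(Pow(S, 2), Pow(R, 2)), Rational(1, 2))) = Mul(2, Pow(Add(Pow(R, 2), Pow(S, 2)), Rational(1, 2))))
Function('q')(p, N) = Add(Mul(-3, p), Mul(-3, N, Pow(p, -1))) (Function('q')(p, N) = Mul(-3, Add(p, Mul(Add(N, N), Pow(Add(p, p), -1)))) = Mul(-3, Add(p, Mul(Mul(2, N), Pow(Mul(2, p), -1)))) = Mul(-3, Add(p, Mul(Mul(2, N), Mul(Rational(1, 2), Pow(p, -1))))) = Mul(-3, Add(p, Mul(N, Pow(p, -1)))) = Add(Mul(-3, p), Mul(-3, N, Pow(p, -1))))
Pow(Function('q')(Function('u')(7, 13), 93), -1) = Pow(Add(Mul(-3, Mul(2, Pow(Add(Pow(13, 2), Pow(7, 2)), Rational(1, 2)))), Mul(-3, 93, Pow(Mul(2, Pow(Add(Pow(13, 2), Pow(7, 2)), Rational(1, 2))), -1))), -1) = Pow(Add(Mul(-3, Mul(2, Pow(Add(169, 49), Rational(1, 2)))), Mul(-3, 93, Pow(Mul(2, Pow(Add(169, 49), Rational(1, 2))), -1))), -1) = Pow(Add(Mul(-3, Mul(2, Pow(218, Rational(1, 2)))), Mul(-3, 93, Pow(Mul(2, Pow(218, Rational(1, 2))), -1))), -1) = Pow(Add(Mul(-6, Pow(218, Rational(1, 2))), Mul(-3, 93, Mul(Rational(1, 436), Pow(218, Rational(1, 2))))), -1) = Pow(Add(Mul(-6, Pow(218, Rational(1, 2))), Mul(Rational(-279, 436), Pow(218, Rational(1, 2)))), -1) = Pow(Mul(Rational(-2895, 436), Pow(218, Rational(1, 2))), -1) = Mul(Rational(-2, 2895), Pow(218, Rational(1, 2)))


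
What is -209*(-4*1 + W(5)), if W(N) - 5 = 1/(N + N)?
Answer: -2299/10 ≈ -229.90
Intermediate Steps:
W(N) = 5 + 1/(2*N) (W(N) = 5 + 1/(N + N) = 5 + 1/(2*N))
-209*(-4*1 + W(5)) = -209*(-4*1 + (5 + (½)/5)) = -209*(-4 + (5 + (½)*(⅕))) = -209*(-4 + (5 + ⅒)) = -209*(-4 + 51/10) = -209*11/10 = -2299/10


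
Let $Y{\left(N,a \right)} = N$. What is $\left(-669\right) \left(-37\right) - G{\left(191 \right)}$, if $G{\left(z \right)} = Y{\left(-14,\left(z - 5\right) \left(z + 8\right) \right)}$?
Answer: $24767$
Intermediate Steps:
$G{\left(z \right)} = -14$
$\left(-669\right) \left(-37\right) - G{\left(191 \right)} = \left(-669\right) \left(-37\right) - -14 = 24753 + 14 = 24767$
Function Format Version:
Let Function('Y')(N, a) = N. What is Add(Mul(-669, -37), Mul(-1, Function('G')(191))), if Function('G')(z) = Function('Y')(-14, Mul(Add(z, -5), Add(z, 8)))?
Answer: 24767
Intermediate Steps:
Function('G')(z) = -14
Add(Mul(-669, -37), Mul(-1, Function('G')(191))) = Add(Mul(-669, -37), Mul(-1, -14)) = Add(24753, 14) = 24767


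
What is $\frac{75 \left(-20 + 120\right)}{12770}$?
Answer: $\frac{750}{1277} \approx 0.58731$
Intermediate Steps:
$\frac{75 \left(-20 + 120\right)}{12770} = 75 \cdot 100 \cdot \frac{1}{12770} = 7500 \cdot \frac{1}{12770} = \frac{750}{1277}$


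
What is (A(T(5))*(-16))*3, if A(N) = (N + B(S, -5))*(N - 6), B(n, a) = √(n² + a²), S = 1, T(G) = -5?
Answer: -2640 + 528*√26 ≈ 52.282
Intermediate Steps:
B(n, a) = √(a² + n²)
A(N) = (-6 + N)*(N + √26) (A(N) = (N + √((-5)² + 1²))*(N - 6) = (N + √(25 + 1))*(-6 + N) = (N + √26)*(-6 + N) = (-6 + N)*(N + √26))
(A(T(5))*(-16))*3 = (((-5)² - 6*(-5) - 6*√26 - 5*√26)*(-16))*3 = ((25 + 30 - 6*√26 - 5*√26)*(-16))*3 = ((55 - 11*√26)*(-16))*3 = (-880 + 176*√26)*3 = -2640 + 528*√26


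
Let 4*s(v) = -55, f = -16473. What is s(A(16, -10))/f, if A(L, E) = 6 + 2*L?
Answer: 55/65892 ≈ 0.00083470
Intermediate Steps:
s(v) = -55/4 (s(v) = (1/4)*(-55) = -55/4)
s(A(16, -10))/f = -55/4/(-16473) = -55/4*(-1/16473) = 55/65892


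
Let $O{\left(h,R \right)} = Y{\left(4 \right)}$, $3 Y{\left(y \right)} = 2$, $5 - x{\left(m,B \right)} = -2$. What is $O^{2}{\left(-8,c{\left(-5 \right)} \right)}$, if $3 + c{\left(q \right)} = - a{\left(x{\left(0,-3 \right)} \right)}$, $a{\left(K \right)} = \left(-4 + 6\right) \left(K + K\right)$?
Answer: $\frac{4}{9} \approx 0.44444$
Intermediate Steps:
$x{\left(m,B \right)} = 7$ ($x{\left(m,B \right)} = 5 - -2 = 5 + 2 = 7$)
$a{\left(K \right)} = 4 K$ ($a{\left(K \right)} = 2 \cdot 2 K = 4 K$)
$c{\left(q \right)} = -31$ ($c{\left(q \right)} = -3 - 4 \cdot 7 = -3 - 28 = -31$)
$Y{\left(y \right)} = \frac{2}{3}$ ($Y{\left(y \right)} = \frac{1}{3} \cdot 2 = \frac{2}{3}$)
$O{\left(h,R \right)} = \frac{2}{3}$
$O^{2}{\left(-8,c{\left(-5 \right)} \right)} = \left(\frac{2}{3}\right)^{2} = \frac{4}{9}$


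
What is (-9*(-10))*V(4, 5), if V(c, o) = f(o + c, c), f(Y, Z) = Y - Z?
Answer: 450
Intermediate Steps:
V(c, o) = o (V(c, o) = (o + c) - c = (c + o) - c = o)
(-9*(-10))*V(4, 5) = -9*(-10)*5 = 90*5 = 450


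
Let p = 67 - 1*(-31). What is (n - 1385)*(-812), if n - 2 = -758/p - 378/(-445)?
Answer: 3515547968/3115 ≈ 1.1286e+6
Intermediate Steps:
p = 98 (p = 67 + 31 = 98)
n = -106523/21805 (n = 2 + (-758/98 - 378/(-445)) = 2 + (-758*1/98 - 378*(-1/445)) = 2 + (-379/49 + 378/445) = 2 - 150133/21805 = -106523/21805 ≈ -4.8853)
(n - 1385)*(-812) = (-106523/21805 - 1385)*(-812) = -30306448/21805*(-812) = 3515547968/3115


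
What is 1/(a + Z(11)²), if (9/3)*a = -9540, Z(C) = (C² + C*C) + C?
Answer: 1/60829 ≈ 1.6440e-5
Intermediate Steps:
Z(C) = C + 2*C² (Z(C) = (C² + C²) + C = 2*C² + C = C + 2*C²)
a = -3180 (a = (⅓)*(-9540) = -3180)
1/(a + Z(11)²) = 1/(-3180 + (11*(1 + 2*11))²) = 1/(-3180 + (11*(1 + 22))²) = 1/(-3180 + (11*23)²) = 1/(-3180 + 253²) = 1/(-3180 + 64009) = 1/60829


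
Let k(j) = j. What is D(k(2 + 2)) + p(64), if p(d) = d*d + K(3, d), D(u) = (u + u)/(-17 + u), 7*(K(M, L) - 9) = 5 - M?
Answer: 373525/91 ≈ 4104.7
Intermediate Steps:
K(M, L) = 68/7 - M/7 (K(M, L) = 9 + (5 - M)/7 = 9 + (5/7 - M/7) = 68/7 - M/7)
D(u) = 2*u/(-17 + u) (D(u) = (2*u)/(-17 + u) = 2*u/(-17 + u))
p(d) = 65/7 + d² (p(d) = d*d + (68/7 - ⅐*3) = d² + (68/7 - 3/7) = d² + 65/7 = 65/7 + d²)
D(k(2 + 2)) + p(64) = 2*(2 + 2)/(-17 + (2 + 2)) + (65/7 + 64²) = 2*4/(-17 + 4) + (65/7 + 4096) = 2*4/(-13) + 28737/7 = 2*4*(-1/13) + 28737/7 = -8/13 + 28737/7 = 373525/91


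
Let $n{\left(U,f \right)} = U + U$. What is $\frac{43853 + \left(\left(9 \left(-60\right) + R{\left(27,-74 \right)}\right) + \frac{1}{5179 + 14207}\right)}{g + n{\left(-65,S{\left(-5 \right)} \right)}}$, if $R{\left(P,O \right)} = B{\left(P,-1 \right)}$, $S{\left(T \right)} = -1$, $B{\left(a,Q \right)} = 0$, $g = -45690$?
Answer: $- \frac{839665819}{888266520} \approx -0.94529$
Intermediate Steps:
$R{\left(P,O \right)} = 0$
$n{\left(U,f \right)} = 2 U$
$\frac{43853 + \left(\left(9 \left(-60\right) + R{\left(27,-74 \right)}\right) + \frac{1}{5179 + 14207}\right)}{g + n{\left(-65,S{\left(-5 \right)} \right)}} = \frac{43853 + \left(\left(9 \left(-60\right) + 0\right) + \frac{1}{5179 + 14207}\right)}{-45690 + 2 \left(-65\right)} = \frac{43853 + \left(\left(-540 + 0\right) + \frac{1}{19386}\right)}{-45690 - 130} = \frac{43853 + \left(-540 + \frac{1}{19386}\right)}{-45820} = \left(43853 - \frac{10468439}{19386}\right) \left(- \frac{1}{45820}\right) = \frac{839665819}{19386} \left(- \frac{1}{45820}\right) = - \frac{839665819}{888266520}$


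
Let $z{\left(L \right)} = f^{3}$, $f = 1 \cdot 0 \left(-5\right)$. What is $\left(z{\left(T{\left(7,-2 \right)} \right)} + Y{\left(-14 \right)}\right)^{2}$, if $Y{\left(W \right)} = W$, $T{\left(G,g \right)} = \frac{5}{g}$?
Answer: $196$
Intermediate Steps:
$f = 0$ ($f = 0 \left(-5\right) = 0$)
$z{\left(L \right)} = 0$ ($z{\left(L \right)} = 0^{3} = 0$)
$\left(z{\left(T{\left(7,-2 \right)} \right)} + Y{\left(-14 \right)}\right)^{2} = \left(0 - 14\right)^{2} = \left(-14\right)^{2} = 196$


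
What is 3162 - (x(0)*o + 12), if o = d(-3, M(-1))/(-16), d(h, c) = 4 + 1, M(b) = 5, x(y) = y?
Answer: 3150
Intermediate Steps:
d(h, c) = 5
o = -5/16 (o = 5/(-16) = 5*(-1/16) = -5/16 ≈ -0.31250)
3162 - (x(0)*o + 12) = 3162 - (0*(-5/16) + 12) = 3162 - (0 + 12) = 3162 - 1*12 = 3162 - 12 = 3150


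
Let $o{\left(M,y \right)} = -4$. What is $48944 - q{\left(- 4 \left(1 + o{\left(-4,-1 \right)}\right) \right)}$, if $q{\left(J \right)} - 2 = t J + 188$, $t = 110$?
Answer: $47434$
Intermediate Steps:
$q{\left(J \right)} = 190 + 110 J$ ($q{\left(J \right)} = 2 + \left(110 J + 188\right) = 2 + \left(188 + 110 J\right) = 190 + 110 J$)
$48944 - q{\left(- 4 \left(1 + o{\left(-4,-1 \right)}\right) \right)} = 48944 - \left(190 + 110 \left(- 4 \left(1 - 4\right)\right)\right) = 48944 - \left(190 + 110 \left(\left(-4\right) \left(-3\right)\right)\right) = 48944 - \left(190 + 110 \cdot 12\right) = 48944 - \left(190 + 1320\right) = 48944 - 1510 = 47434$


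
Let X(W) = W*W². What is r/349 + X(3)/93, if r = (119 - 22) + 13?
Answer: 6551/10819 ≈ 0.60551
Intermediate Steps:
r = 110 (r = 97 + 13 = 110)
X(W) = W³
r/349 + X(3)/93 = 110/349 + 3³/93 = 110*(1/349) + 27*(1/93) = 110/349 + 9/31 = 6551/10819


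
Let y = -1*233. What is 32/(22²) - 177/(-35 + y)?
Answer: 23561/32428 ≈ 0.72656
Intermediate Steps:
y = -233
32/(22²) - 177/(-35 + y) = 32/(22²) - 177/(-35 - 233) = 32/484 - 177/(-268) = 32*(1/484) - 177*(-1/268) = 8/121 + 177/268 = 23561/32428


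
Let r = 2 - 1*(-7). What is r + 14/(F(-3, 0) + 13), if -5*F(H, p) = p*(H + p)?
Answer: 131/13 ≈ 10.077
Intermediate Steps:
F(H, p) = -p*(H + p)/5
r = 9 (r = 2 + 7 = 9)
r + 14/(F(-3, 0) + 13) = 9 + 14/(-1/5*0*(-3 + 0) + 13) = 9 + 14/(-1/5*0*(-3) + 13) = 9 + 14/(0 + 13) = 9 + 14/13 = 131/13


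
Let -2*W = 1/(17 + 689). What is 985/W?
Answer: -1390820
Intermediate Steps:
W = -1/1412 (W = -1/(2*(17 + 689)) = -½/706 = -½*1/706 = -1/1412 ≈ -0.00070821)
985/W = 985/(-1/1412) = 985*(-1412) = -1390820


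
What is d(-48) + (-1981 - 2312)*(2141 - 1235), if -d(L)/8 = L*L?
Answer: -3907890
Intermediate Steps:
d(L) = -8*L**2 (d(L) = -8*L*L = -8*L**2)
d(-48) + (-1981 - 2312)*(2141 - 1235) = -8*(-48)**2 + (-1981 - 2312)*(2141 - 1235) = -8*2304 - 4293*906 = -18432 - 3889458 = -3907890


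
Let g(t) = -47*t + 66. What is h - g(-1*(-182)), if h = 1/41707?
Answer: 354009017/41707 ≈ 8488.0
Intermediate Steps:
h = 1/41707 ≈ 2.3977e-5
g(t) = 66 - 47*t
h - g(-1*(-182)) = 1/41707 - (66 - (-47)*(-182)) = 1/41707 - (66 - 47*182) = 1/41707 - (66 - 8554) = 1/41707 - 1*(-8488) = 1/41707 + 8488 = 354009017/41707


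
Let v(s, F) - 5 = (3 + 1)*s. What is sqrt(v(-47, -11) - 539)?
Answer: 19*I*sqrt(2) ≈ 26.87*I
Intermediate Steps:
v(s, F) = 5 + 4*s (v(s, F) = 5 + (3 + 1)*s = 5 + 4*s)
sqrt(v(-47, -11) - 539) = sqrt((5 + 4*(-47)) - 539) = sqrt((5 - 188) - 539) = sqrt(-183 - 539) = sqrt(-722) = 19*I*sqrt(2)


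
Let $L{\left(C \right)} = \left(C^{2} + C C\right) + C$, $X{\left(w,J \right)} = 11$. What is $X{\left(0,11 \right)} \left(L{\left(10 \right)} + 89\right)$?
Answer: $3289$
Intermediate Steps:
$L{\left(C \right)} = C + 2 C^{2}$ ($L{\left(C \right)} = \left(C^{2} + C^{2}\right) + C = 2 C^{2} + C = C + 2 C^{2}$)
$X{\left(0,11 \right)} \left(L{\left(10 \right)} + 89\right) = 11 \left(10 \left(1 + 2 \cdot 10\right) + 89\right) = 11 \left(10 \left(1 + 20\right) + 89\right) = 11 \left(10 \cdot 21 + 89\right) = 11 \left(210 + 89\right) = 11 \cdot 299 = 3289$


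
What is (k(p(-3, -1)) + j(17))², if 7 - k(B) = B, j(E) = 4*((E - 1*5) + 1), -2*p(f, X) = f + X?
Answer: 3249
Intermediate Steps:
p(f, X) = -X/2 - f/2 (p(f, X) = -(f + X)/2 = -(X + f)/2 = -X/2 - f/2)
j(E) = -16 + 4*E (j(E) = 4*((E - 5) + 1) = 4*((-5 + E) + 1) = 4*(-4 + E) = -16 + 4*E)
k(B) = 7 - B
(k(p(-3, -1)) + j(17))² = ((7 - (-½*(-1) - ½*(-3))) + (-16 + 4*17))² = ((7 - (½ + 3/2)) + (-16 + 68))² = ((7 - 1*2) + 52)² = ((7 - 2) + 52)² = (5 + 52)² = 57² = 3249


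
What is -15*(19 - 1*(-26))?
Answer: -675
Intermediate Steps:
-15*(19 - 1*(-26)) = -15*(19 + 26) = -15*45 = -675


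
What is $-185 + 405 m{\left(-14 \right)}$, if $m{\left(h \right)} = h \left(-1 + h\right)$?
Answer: $84865$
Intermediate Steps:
$-185 + 405 m{\left(-14 \right)} = -185 + 405 \left(- 14 \left(-1 - 14\right)\right) = -185 + 405 \left(\left(-14\right) \left(-15\right)\right) = -185 + 405 \cdot 210 = -185 + 85050 = 84865$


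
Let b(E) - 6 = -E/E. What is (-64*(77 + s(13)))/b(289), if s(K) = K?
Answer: -1152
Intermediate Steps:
b(E) = 5 (b(E) = 6 - E/E = 6 - 1*1 = 6 - 1 = 5)
(-64*(77 + s(13)))/b(289) = -64*(77 + 13)/5 = -64*90*(⅕) = -5760*⅕ = -1152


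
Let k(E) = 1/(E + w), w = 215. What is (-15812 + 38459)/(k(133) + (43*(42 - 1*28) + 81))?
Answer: 7881156/237685 ≈ 33.158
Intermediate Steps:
k(E) = 1/(215 + E) (k(E) = 1/(E + 215) = 1/(215 + E))
(-15812 + 38459)/(k(133) + (43*(42 - 1*28) + 81)) = (-15812 + 38459)/(1/(215 + 133) + (43*(42 - 1*28) + 81)) = 22647/(1/348 + (43*(42 - 28) + 81)) = 22647/(1/348 + (43*14 + 81)) = 22647/(1/348 + (602 + 81)) = 22647/(1/348 + 683) = 22647/(237685/348) = 22647*(348/237685) = 7881156/237685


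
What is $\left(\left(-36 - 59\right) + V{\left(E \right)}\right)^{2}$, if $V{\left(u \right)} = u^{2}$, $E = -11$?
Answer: $676$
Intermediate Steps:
$\left(\left(-36 - 59\right) + V{\left(E \right)}\right)^{2} = \left(\left(-36 - 59\right) + \left(-11\right)^{2}\right)^{2} = \left(\left(-36 - 59\right) + 121\right)^{2} = \left(-95 + 121\right)^{2} = 26^{2} = 676$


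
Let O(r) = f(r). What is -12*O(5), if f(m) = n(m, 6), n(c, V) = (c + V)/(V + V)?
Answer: -11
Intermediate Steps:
n(c, V) = (V + c)/(2*V) (n(c, V) = (V + c)/((2*V)) = (V + c)*(1/(2*V)) = (V + c)/(2*V))
f(m) = ½ + m/12 (f(m) = (½)*(6 + m)/6 = (½)*(⅙)*(6 + m) = ½ + m/12)
O(r) = ½ + r/12
-12*O(5) = -12*(½ + (1/12)*5) = -12*(½ + 5/12) = -12*11/12 = -11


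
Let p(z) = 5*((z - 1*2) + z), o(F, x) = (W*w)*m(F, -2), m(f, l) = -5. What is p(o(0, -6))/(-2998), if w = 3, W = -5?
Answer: -370/1499 ≈ -0.24683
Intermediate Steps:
o(F, x) = 75 (o(F, x) = -5*3*(-5) = -15*(-5) = 75)
p(z) = -10 + 10*z (p(z) = 5*((z - 2) + z) = 5*((-2 + z) + z) = 5*(-2 + 2*z) = -10 + 10*z)
p(o(0, -6))/(-2998) = (-10 + 10*75)/(-2998) = (-10 + 750)*(-1/2998) = 740*(-1/2998) = -370/1499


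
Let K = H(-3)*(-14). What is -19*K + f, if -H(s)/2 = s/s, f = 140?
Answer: -392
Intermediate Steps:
H(s) = -2 (H(s) = -2*s/s = -2*1 = -2)
K = 28 (K = -2*(-14) = 28)
-19*K + f = -19*28 + 140 = -532 + 140 = -392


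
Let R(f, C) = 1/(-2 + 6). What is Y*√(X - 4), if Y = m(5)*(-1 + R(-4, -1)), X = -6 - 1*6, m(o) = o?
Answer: -15*I ≈ -15.0*I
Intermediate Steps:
X = -12 (X = -6 - 6 = -12)
R(f, C) = ¼ (R(f, C) = 1/4 = ¼)
Y = -15/4 (Y = 5*(-1 + ¼) = 5*(-¾) = -15/4 ≈ -3.7500)
Y*√(X - 4) = -15*√(-12 - 4)/4 = -15*I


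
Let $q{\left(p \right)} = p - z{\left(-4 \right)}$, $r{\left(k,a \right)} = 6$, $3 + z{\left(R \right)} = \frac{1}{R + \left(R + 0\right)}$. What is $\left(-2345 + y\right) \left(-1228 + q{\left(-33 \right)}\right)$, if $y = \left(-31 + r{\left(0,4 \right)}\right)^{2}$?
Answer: $2163545$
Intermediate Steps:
$z{\left(R \right)} = -3 + \frac{1}{2 R}$ ($z{\left(R \right)} = -3 + \frac{1}{R + \left(R + 0\right)} = -3 + \frac{1}{R + R} = -3 + \frac{1}{2 R}$)
$q{\left(p \right)} = \frac{25}{8} + p$ ($q{\left(p \right)} = p - \left(-3 + \frac{1}{2 \left(-4\right)}\right) = p - \left(-3 + \frac{1}{2} \left(- \frac{1}{4}\right)\right) = p - \left(-3 - \frac{1}{8}\right) = p - - \frac{25}{8} = p + \frac{25}{8} = \frac{25}{8} + p$)
$y = 625$ ($y = \left(-31 + 6\right)^{2} = \left(-25\right)^{2} = 625$)
$\left(-2345 + y\right) \left(-1228 + q{\left(-33 \right)}\right) = \left(-2345 + 625\right) \left(-1228 + \left(\frac{25}{8} - 33\right)\right) = - 1720 \left(-1228 - \frac{239}{8}\right) = \left(-1720\right) \left(- \frac{10063}{8}\right) = 2163545$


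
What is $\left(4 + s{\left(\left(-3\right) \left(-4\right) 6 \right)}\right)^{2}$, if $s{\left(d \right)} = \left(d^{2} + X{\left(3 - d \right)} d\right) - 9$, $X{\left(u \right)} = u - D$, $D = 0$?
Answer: $44521$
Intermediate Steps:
$X{\left(u \right)} = u$ ($X{\left(u \right)} = u - 0 = u + 0 = u$)
$s{\left(d \right)} = -9 + d^{2} + d \left(3 - d\right)$ ($s{\left(d \right)} = \left(d^{2} + \left(3 - d\right) d\right) - 9 = \left(d^{2} + d \left(3 - d\right)\right) - 9 = -9 + d^{2} + d \left(3 - d\right)$)
$\left(4 + s{\left(\left(-3\right) \left(-4\right) 6 \right)}\right)^{2} = \left(4 - \left(9 - 3 \left(-3\right) \left(-4\right) 6\right)\right)^{2} = \left(4 - \left(9 - 3 \cdot 12 \cdot 6\right)\right)^{2} = \left(4 + \left(-9 + 3 \cdot 72\right)\right)^{2} = \left(4 + \left(-9 + 216\right)\right)^{2} = \left(4 + 207\right)^{2} = 211^{2} = 44521$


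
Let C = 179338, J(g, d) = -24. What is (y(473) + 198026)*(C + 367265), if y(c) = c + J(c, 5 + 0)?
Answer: 108487030425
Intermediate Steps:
y(c) = -24 + c (y(c) = c - 24 = -24 + c)
(y(473) + 198026)*(C + 367265) = ((-24 + 473) + 198026)*(179338 + 367265) = (449 + 198026)*546603 = 198475*546603 = 108487030425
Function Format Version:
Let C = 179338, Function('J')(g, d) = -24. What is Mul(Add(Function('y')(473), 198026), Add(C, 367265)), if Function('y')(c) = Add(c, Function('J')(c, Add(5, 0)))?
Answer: 108487030425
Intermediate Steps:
Function('y')(c) = Add(-24, c) (Function('y')(c) = Add(c, -24) = Add(-24, c))
Mul(Add(Function('y')(473), 198026), Add(C, 367265)) = Mul(Add(Add(-24, 473), 198026), Add(179338, 367265)) = Mul(Add(449, 198026), 546603) = Mul(198475, 546603) = 108487030425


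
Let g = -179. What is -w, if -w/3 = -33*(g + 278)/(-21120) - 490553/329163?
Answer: -281366783/70221440 ≈ -4.0069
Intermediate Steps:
w = 281366783/70221440 (w = -3*(-33*(-179 + 278)/(-21120) - 490553/329163) = -3*(-33*99*(-1/21120) - 490553*1/329163) = -3*(-3267*(-1/21120) - 490553/329163) = -3*(99/640 - 490553/329163) = -3*(-281366783/210664320) = 281366783/70221440 ≈ 4.0069)
-w = -1*281366783/70221440 = -281366783/70221440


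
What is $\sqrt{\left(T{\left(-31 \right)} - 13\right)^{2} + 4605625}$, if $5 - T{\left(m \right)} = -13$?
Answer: $5 \sqrt{184226} \approx 2146.1$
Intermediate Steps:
$T{\left(m \right)} = 18$ ($T{\left(m \right)} = 5 - -13 = 5 + 13 = 18$)
$\sqrt{\left(T{\left(-31 \right)} - 13\right)^{2} + 4605625} = \sqrt{\left(18 - 13\right)^{2} + 4605625} = \sqrt{5^{2} + 4605625} = \sqrt{25 + 4605625} = \sqrt{4605650} = 5 \sqrt{184226}$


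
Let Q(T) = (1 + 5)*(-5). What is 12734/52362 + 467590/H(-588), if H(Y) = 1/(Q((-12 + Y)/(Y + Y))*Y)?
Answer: 215948417661967/26181 ≈ 8.2483e+9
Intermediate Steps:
Q(T) = -30 (Q(T) = 6*(-5) = -30)
H(Y) = -1/(30*Y) (H(Y) = 1/((-30)*Y) = -1/(30*Y))
12734/52362 + 467590/H(-588) = 12734/52362 + 467590/((-1/30/(-588))) = 12734*(1/52362) + 467590/((-1/30*(-1/588))) = 6367/26181 + 467590/(1/17640) = 6367/26181 + 467590*17640 = 6367/26181 + 8248287600 = 215948417661967/26181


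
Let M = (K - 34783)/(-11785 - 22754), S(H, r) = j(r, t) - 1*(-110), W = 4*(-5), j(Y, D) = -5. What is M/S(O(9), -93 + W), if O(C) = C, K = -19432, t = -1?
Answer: 1549/103617 ≈ 0.014949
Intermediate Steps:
W = -20
S(H, r) = 105 (S(H, r) = -5 - 1*(-110) = -5 + 110 = 105)
M = 54215/34539 (M = (-19432 - 34783)/(-11785 - 22754) = -54215/(-34539) = -54215*(-1/34539) = 54215/34539 ≈ 1.5697)
M/S(O(9), -93 + W) = (54215/34539)/105 = (54215/34539)*(1/105) = 1549/103617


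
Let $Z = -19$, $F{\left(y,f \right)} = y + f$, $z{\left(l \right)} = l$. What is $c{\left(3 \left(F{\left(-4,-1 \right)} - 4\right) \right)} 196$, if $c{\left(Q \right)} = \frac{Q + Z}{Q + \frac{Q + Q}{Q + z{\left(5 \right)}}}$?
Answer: $\frac{49588}{135} \approx 367.32$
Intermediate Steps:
$F{\left(y,f \right)} = f + y$
$c{\left(Q \right)} = \frac{-19 + Q}{Q + \frac{2 Q}{5 + Q}}$ ($c{\left(Q \right)} = \frac{Q - 19}{Q + \frac{Q + Q}{Q + 5}} = \frac{-19 + Q}{Q + \frac{2 Q}{5 + Q}}$)
$c{\left(3 \left(F{\left(-4,-1 \right)} - 4\right) \right)} 196 = \frac{-95 + \left(3 \left(\left(-1 - 4\right) - 4\right)\right)^{2} - 14 \cdot 3 \left(\left(-1 - 4\right) - 4\right)}{3 \left(\left(-1 - 4\right) - 4\right) \left(7 + 3 \left(\left(-1 - 4\right) - 4\right)\right)} 196 = \frac{-95 + \left(3 \left(-5 - 4\right)\right)^{2} - 14 \cdot 3 \left(-5 - 4\right)}{3 \left(-5 - 4\right) \left(7 + 3 \left(-5 - 4\right)\right)} 196 = \frac{-95 + \left(3 \left(-9\right)\right)^{2} - 14 \cdot 3 \left(-9\right)}{3 \left(-9\right) \left(7 + 3 \left(-9\right)\right)} 196 = \frac{-95 + \left(-27\right)^{2} - -378}{\left(-27\right) \left(7 - 27\right)} 196 = - \frac{-95 + 729 + 378}{27 \left(-20\right)} 196 = \left(- \frac{1}{27}\right) \left(- \frac{1}{20}\right) 1012 \cdot 196 = \frac{253}{135} \cdot 196 = \frac{49588}{135}$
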